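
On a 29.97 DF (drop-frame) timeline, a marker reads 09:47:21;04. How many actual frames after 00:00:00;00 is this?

Complete 10-minute blocks: 58, each 17982 frames → 1042956.
Remaining 7 whole minutes in the current block: 1800 + 6 × 1798 = 12588 frames.
Within the current minute: 21 × 30 + 4 − 2 = 632 (labels ;00/;01 skipped at this minute). Total = 1042956 + 12588 + 632 = 1056176.

1056176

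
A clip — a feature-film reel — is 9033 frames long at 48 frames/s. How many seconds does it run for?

Running time = 9033 / (48) = 188.1875 s.

188.1875 seconds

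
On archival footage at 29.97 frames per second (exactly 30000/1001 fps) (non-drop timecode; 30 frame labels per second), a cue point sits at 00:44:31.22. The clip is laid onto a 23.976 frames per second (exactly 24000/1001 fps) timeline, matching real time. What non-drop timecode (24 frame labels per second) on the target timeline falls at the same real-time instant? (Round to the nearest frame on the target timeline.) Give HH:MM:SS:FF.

Source frame index: (0×3600 + 44×60 + 31) × 30 + 22 = 80152.
Real time: 80152 / (30000/1001) = 10029019/3750 s.
Target frame: (10029019/3750) × (24000/1001) = 320608/5 ≈ 64121.600 → 64122.
At 24 labels/s: frame 64122 → 00:44:31:18.

00:44:31:18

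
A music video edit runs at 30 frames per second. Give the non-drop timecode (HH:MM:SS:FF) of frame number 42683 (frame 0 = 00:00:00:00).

42683 ÷ 30 = 1422 full seconds, remainder 23 frames.
1422 s = 0 h 23 min 42 s.
Timecode: 00:23:42:23.

00:23:42:23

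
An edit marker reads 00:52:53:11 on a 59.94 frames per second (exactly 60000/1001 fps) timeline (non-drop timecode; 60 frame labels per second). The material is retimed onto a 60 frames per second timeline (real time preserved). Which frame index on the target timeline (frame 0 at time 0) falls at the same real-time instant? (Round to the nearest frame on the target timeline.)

Source frame index: (0×3600 + 52×60 + 53) × 60 + 11 = 190391.
Real time: 190391 / (60000/1001) = 190581391/60000 s.
Target frame: (190581391/60000) × (60) = 190581391/1000 ≈ 190581.391 → 190581.

frame 190581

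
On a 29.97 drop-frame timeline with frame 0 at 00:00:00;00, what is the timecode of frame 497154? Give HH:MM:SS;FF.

Each 10-minute DF block holds 10 × 60 × 30 − 9 × 2 = 17982 frames. 497154 ÷ 17982 → 27 full blocks, remainder 11640.
Within the partial block the first minute is 1800 frames and each further minute 1798, so 6 further minute boundaries passed. Total skipped labels = 18 × 27 + 2 × 6 = 498.
Non-drop label index = 497154 + 498 = 497652; at 30 labels/s that is 04:36:28:12, i.e. DF 04:36:28;12.

04:36:28;12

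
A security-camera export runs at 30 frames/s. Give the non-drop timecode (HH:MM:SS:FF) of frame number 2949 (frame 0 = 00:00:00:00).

00:01:38:09

2949 ÷ 30 = 98 full seconds, remainder 9 frames.
98 s = 0 h 1 min 38 s.
Timecode: 00:01:38:09.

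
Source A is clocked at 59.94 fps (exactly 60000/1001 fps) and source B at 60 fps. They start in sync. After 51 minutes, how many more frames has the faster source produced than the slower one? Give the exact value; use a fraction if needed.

183600/1001 frames

51 min = 3060 s.
A emits 60000/1001 × 3060 = 183600000/1001 frames; B emits 60 × 3060 = 183600.
Difference = 183600/1001 frames (≈ 183.4166); B is ahead of A.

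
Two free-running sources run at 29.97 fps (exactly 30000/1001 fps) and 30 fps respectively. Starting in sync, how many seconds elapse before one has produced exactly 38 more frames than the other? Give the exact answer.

The gap grows by |30 − 30000/1001| = 30/1001 frames per second.
Time for a 38-frame gap: 38 ÷ (30/1001) = 19019/15 s.

19019/15 seconds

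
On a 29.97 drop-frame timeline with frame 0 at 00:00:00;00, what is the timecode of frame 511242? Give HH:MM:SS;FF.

Each 10-minute DF block holds 10 × 60 × 30 − 9 × 2 = 17982 frames. 511242 ÷ 17982 → 28 full blocks, remainder 7746.
Within the partial block the first minute is 1800 frames and each further minute 1798, so 4 further minute boundaries passed. Total skipped labels = 18 × 28 + 2 × 4 = 512.
Non-drop label index = 511242 + 512 = 511754; at 30 labels/s that is 04:44:18:14, i.e. DF 04:44:18;14.

04:44:18;14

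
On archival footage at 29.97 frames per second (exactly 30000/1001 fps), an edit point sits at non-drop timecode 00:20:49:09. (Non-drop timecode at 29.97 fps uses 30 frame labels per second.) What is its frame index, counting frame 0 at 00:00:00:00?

frame 37479

Total seconds to the label: (0 × 3600 + 20 × 60 + 49) = 1249.
Frame index = 1249 × 30 + 9 = 37479.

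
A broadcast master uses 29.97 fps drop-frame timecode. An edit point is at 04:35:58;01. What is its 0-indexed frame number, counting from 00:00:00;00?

As if non-drop at 30 labels/s: (4 × 3600 + 35 × 60 + 58) × 30 + 1 = 496741.
Minute boundaries passed: 275; those not divisible by 10: 275 − 27 = 248; dropped labels = 2 × 248 = 496.
Actual frame index = 496741 − 496 = 496245.

496245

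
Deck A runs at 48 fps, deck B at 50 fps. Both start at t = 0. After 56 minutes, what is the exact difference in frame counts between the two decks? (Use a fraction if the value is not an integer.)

6720 frames

56 min = 3360 s.
A emits 48 × 3360 = 161280 frames; B emits 50 × 3360 = 168000.
Difference = 6720 frames; B is ahead of A.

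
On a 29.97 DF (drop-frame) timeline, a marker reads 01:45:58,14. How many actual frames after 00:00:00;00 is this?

190564

As if non-drop at 30 labels/s: (1 × 3600 + 45 × 60 + 58) × 30 + 14 = 190754.
Minute boundaries passed: 105; those not divisible by 10: 105 − 10 = 95; dropped labels = 2 × 95 = 190.
Actual frame index = 190754 − 190 = 190564.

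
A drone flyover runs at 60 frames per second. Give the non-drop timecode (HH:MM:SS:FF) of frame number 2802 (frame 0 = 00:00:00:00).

00:00:46:42

2802 ÷ 60 = 46 full seconds, remainder 42 frames.
46 s = 0 h 0 min 46 s.
Timecode: 00:00:46:42.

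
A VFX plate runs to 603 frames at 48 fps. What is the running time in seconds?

12.5625 seconds

Running time = 603 / (48) = 12.5625 s.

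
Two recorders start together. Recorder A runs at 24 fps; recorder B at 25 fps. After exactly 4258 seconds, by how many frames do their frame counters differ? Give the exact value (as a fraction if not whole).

A emits 24 × 4258 = 102192 frames; B emits 25 × 4258 = 106450.
Difference = 4258 frames; B is ahead of A.

4258 frames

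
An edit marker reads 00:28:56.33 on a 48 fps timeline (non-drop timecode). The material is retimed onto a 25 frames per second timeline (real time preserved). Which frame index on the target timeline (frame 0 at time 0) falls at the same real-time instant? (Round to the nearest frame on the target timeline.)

frame 43417

Source frame index: (0×3600 + 28×60 + 56) × 48 + 33 = 83361.
Real time: 83361 / (48) = 27787/16 s.
Target frame: (27787/16) × (25) = 694675/16 ≈ 43417.188 → 43417.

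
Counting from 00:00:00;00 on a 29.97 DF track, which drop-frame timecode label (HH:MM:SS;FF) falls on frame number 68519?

00:38:06;09

Each 10-minute DF block holds 10 × 60 × 30 − 9 × 2 = 17982 frames. 68519 ÷ 17982 → 3 full blocks, remainder 14573.
Within the partial block the first minute is 1800 frames and each further minute 1798, so 8 further minute boundaries passed. Total skipped labels = 18 × 3 + 2 × 8 = 70.
Non-drop label index = 68519 + 70 = 68589; at 30 labels/s that is 00:38:06:09, i.e. DF 00:38:06;09.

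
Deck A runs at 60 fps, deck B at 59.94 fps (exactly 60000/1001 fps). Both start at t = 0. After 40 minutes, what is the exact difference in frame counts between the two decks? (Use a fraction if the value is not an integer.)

144000/1001 frames

40 min = 2400 s.
A emits 60 × 2400 = 144000 frames; B emits 60000/1001 × 2400 = 144000000/1001.
Difference = 144000/1001 frames (≈ 143.8561); B is behind A.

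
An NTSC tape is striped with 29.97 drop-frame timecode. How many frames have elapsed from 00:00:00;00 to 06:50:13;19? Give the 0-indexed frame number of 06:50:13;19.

737671

Complete 10-minute blocks: 41, each 17982 frames → 737262.
Remaining 0 whole minutes in the current block: 0 frames.
Within the current minute: 13 × 30 + 19 = 409. Total = 737262 + 0 + 409 = 737671.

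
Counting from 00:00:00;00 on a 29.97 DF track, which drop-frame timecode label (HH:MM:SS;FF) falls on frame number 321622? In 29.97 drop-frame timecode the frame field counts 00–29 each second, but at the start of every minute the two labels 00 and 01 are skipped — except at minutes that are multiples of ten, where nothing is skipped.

02:58:51;14

Ten DF minutes hold 17982 frames, so frame 321622 lies in block 17 (frames 305694–323675) with 15928 frames into that block.
The block's first minute is 1800 frames and the rest 1798 each; 15928 frames reaches minute 8, so 17 × 18 + 8 × 2 = 322 labels have been skipped so far.
Adding those back, label number 321622 + 322 = 321944 at 30 labels/s is 10731 s + 14 f = 2 h 58 min 51 s frame 14, i.e. 02:58:51;14.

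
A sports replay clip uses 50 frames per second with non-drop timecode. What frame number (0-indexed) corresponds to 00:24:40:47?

74047

Total seconds to the label: (0 × 3600 + 24 × 60 + 40) = 1480.
Frame index = 1480 × 50 + 47 = 74047.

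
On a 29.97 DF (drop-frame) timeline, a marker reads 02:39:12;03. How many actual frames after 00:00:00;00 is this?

286275

As if non-drop at 30 labels/s: (2 × 3600 + 39 × 60 + 12) × 30 + 3 = 286563.
Minute boundaries passed: 159; those not divisible by 10: 159 − 15 = 144; dropped labels = 2 × 144 = 288.
Actual frame index = 286563 − 288 = 286275.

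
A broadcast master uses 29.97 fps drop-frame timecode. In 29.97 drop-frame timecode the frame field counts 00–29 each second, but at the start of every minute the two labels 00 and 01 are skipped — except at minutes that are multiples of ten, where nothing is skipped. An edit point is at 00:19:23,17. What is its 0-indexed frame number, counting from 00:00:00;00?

34871

As if non-drop at 30 labels/s: (0 × 3600 + 19 × 60 + 23) × 30 + 17 = 34907.
Minute boundaries passed: 19; those not divisible by 10: 19 − 1 = 18; dropped labels = 2 × 18 = 36.
Actual frame index = 34907 − 36 = 34871.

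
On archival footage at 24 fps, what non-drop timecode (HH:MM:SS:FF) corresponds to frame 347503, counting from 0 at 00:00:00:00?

347503 ÷ 24 = 14479 full seconds, remainder 7 frames.
14479 s = 4 h 1 min 19 s.
Timecode: 04:01:19:07.

04:01:19:07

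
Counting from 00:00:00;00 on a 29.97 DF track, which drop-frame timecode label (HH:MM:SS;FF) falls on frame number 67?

Ten DF minutes hold 17982 frames, so frame 67 lies in block 0 (frames 0–17981) with 67 frames into that block.
The block's first minute is 1800 frames and the rest 1798 each; 67 frames reaches minute 0, so 0 × 18 + 0 × 2 = 0 labels have been skipped so far.
Adding those back, label number 67 + 0 = 67 at 30 labels/s is 2 s + 7 f = 0 h 0 min 2 s frame 7, i.e. 00:00:02;07.

00:00:02;07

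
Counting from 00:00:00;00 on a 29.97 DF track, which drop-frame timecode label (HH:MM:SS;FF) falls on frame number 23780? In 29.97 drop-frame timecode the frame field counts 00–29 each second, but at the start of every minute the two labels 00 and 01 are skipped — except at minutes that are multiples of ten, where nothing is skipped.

Each 10-minute DF block holds 10 × 60 × 30 − 9 × 2 = 17982 frames. 23780 ÷ 17982 → 1 full block, remainder 5798.
Within the partial block the first minute is 1800 frames and each further minute 1798, so 3 further minute boundaries passed. Total skipped labels = 18 × 1 + 2 × 3 = 24.
Non-drop label index = 23780 + 24 = 23804; at 30 labels/s that is 00:13:13:14, i.e. DF 00:13:13;14.

00:13:13;14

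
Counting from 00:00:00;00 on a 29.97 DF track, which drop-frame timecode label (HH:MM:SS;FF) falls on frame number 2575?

Each 10-minute DF block holds 10 × 60 × 30 − 9 × 2 = 17982 frames. 2575 ÷ 17982 → 0 full blocks, remainder 2575.
Within the partial block the first minute is 1800 frames and each further minute 1798, so 1 further minute boundary passed. Total skipped labels = 18 × 0 + 2 × 1 = 2.
Non-drop label index = 2575 + 2 = 2577; at 30 labels/s that is 00:01:25:27, i.e. DF 00:01:25;27.

00:01:25;27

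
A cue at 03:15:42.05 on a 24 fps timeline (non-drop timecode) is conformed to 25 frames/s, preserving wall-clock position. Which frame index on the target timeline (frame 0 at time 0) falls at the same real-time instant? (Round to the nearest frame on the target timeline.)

frame 293555

Source frame index: (3×3600 + 15×60 + 42) × 24 + 5 = 281813.
Real time: 281813 / (24) = 281813/24 s.
Target frame: (281813/24) × (25) = 7045325/24 ≈ 293555.208 → 293555.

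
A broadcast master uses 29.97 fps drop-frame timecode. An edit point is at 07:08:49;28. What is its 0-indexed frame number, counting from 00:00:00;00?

As if non-drop at 30 labels/s: (7 × 3600 + 8 × 60 + 49) × 30 + 28 = 771898.
Minute boundaries passed: 428; those not divisible by 10: 428 − 42 = 386; dropped labels = 2 × 386 = 772.
Actual frame index = 771898 − 772 = 771126.

771126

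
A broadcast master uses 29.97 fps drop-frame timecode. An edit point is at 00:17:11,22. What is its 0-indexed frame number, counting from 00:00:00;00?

As if non-drop at 30 labels/s: (0 × 3600 + 17 × 60 + 11) × 30 + 22 = 30952.
Minute boundaries passed: 17; those not divisible by 10: 17 − 1 = 16; dropped labels = 2 × 16 = 32.
Actual frame index = 30952 − 32 = 30920.

30920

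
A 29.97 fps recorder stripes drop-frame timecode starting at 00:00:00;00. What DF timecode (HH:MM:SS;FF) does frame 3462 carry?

Each 10-minute DF block holds 10 × 60 × 30 − 9 × 2 = 17982 frames. 3462 ÷ 17982 → 0 full blocks, remainder 3462.
Within the partial block the first minute is 1800 frames and each further minute 1798, so 1 further minute boundary passed. Total skipped labels = 18 × 0 + 2 × 1 = 2.
Non-drop label index = 3462 + 2 = 3464; at 30 labels/s that is 00:01:55:14, i.e. DF 00:01:55;14.

00:01:55;14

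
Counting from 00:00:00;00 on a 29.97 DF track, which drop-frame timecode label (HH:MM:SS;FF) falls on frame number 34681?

Ten DF minutes hold 17982 frames, so frame 34681 lies in block 1 (frames 17982–35963) with 16699 frames into that block.
The block's first minute is 1800 frames and the rest 1798 each; 16699 frames reaches minute 9, so 1 × 18 + 9 × 2 = 36 labels have been skipped so far.
Adding those back, label number 34681 + 36 = 34717 at 30 labels/s is 1157 s + 7 f = 0 h 19 min 17 s frame 7, i.e. 00:19:17;07.

00:19:17;07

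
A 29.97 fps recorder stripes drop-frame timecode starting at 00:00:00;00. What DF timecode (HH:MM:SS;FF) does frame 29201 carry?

Each 10-minute DF block holds 10 × 60 × 30 − 9 × 2 = 17982 frames. 29201 ÷ 17982 → 1 full block, remainder 11219.
Within the partial block the first minute is 1800 frames and each further minute 1798, so 6 further minute boundaries passed. Total skipped labels = 18 × 1 + 2 × 6 = 30.
Non-drop label index = 29201 + 30 = 29231; at 30 labels/s that is 00:16:14:11, i.e. DF 00:16:14;11.

00:16:14;11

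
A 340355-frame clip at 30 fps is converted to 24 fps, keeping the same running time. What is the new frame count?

Frames at target rate = 340355 × (24) / (30) = 272284.

272284 frames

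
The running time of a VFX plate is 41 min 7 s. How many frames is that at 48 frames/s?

41 min 7 s = 2467 s.
Frames = 2467 × 48 = 118416.

118416 frames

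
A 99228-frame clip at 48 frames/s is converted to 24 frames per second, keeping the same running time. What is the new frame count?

49614 frames

Frames at target rate = 99228 × (24) / (48) = 49614.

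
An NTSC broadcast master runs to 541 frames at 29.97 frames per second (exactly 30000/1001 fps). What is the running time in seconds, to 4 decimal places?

18.0514 seconds

Running time = 541 × 1001/30000 = 541541/30000 s ≈ 18.0514 s.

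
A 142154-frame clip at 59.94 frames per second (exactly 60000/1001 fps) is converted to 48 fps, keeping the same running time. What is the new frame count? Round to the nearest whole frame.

113837 frames

Frames at target rate = 142154 × (48) / (60000/1001) = 71148077/625 ≈ 113836.923.
Nearest whole frame: 113837.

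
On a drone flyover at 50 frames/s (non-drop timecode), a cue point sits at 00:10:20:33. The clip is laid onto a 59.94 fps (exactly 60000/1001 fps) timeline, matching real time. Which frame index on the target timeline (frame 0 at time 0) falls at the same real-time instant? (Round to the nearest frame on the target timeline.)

Source frame index: (0×3600 + 10×60 + 20) × 50 + 33 = 31033.
Real time: 31033 / (50) = 31033/50 s.
Target frame: (31033/50) × (60000/1001) = 37239600/1001 ≈ 37202.398 → 37202.

frame 37202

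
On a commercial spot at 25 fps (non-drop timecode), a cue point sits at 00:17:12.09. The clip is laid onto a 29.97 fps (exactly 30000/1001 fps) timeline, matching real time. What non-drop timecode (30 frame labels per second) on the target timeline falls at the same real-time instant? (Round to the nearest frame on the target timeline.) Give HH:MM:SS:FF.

00:17:11:10

Source frame index: (0×3600 + 17×60 + 12) × 25 + 9 = 25809.
Real time: 25809 / (25) = 25809/25 s.
Target frame: (25809/25) × (30000/1001) = 4424400/143 ≈ 30939.860 → 30940.
At 30 labels/s: frame 30940 → 00:17:11:10.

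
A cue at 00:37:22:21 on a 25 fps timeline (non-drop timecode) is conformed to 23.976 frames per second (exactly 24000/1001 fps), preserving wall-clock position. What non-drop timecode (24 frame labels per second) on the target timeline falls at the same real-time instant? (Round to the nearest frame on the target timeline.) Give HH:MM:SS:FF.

00:37:20:14

Source frame index: (0×3600 + 37×60 + 22) × 25 + 21 = 56071.
Real time: 56071 / (25) = 56071/25 s.
Target frame: (56071/25) × (24000/1001) = 53828160/1001 ≈ 53774.386 → 53774.
At 24 labels/s: frame 53774 → 00:37:20:14.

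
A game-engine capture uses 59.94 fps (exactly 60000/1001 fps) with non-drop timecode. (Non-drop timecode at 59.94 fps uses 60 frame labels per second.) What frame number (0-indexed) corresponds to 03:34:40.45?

frame 772845

Total seconds to the label: (3 × 3600 + 34 × 60 + 40) = 12880.
Frame index = 12880 × 60 + 45 = 772845.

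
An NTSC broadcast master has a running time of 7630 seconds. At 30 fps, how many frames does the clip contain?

Frames = 7630 × 30 = 228900.

228900 frames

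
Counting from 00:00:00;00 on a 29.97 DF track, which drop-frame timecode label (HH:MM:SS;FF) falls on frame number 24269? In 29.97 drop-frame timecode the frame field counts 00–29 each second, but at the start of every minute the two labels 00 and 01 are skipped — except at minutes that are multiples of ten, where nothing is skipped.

00:13:29;23

Each 10-minute DF block holds 10 × 60 × 30 − 9 × 2 = 17982 frames. 24269 ÷ 17982 → 1 full block, remainder 6287.
Within the partial block the first minute is 1800 frames and each further minute 1798, so 3 further minute boundaries passed. Total skipped labels = 18 × 1 + 2 × 3 = 24.
Non-drop label index = 24269 + 24 = 24293; at 30 labels/s that is 00:13:29:23, i.e. DF 00:13:29;23.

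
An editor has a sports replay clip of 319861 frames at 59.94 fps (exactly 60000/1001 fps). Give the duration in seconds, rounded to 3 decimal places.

Running time = 319861 × 1001/60000 = 320180861/60000 s ≈ 5336.348 s.

5336.348 seconds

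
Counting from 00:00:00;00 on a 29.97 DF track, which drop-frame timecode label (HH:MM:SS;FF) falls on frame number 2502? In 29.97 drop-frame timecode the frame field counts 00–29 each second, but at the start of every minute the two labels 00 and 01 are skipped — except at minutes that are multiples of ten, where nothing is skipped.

00:01:23;14

Each 10-minute DF block holds 10 × 60 × 30 − 9 × 2 = 17982 frames. 2502 ÷ 17982 → 0 full blocks, remainder 2502.
Within the partial block the first minute is 1800 frames and each further minute 1798, so 1 further minute boundary passed. Total skipped labels = 18 × 0 + 2 × 1 = 2.
Non-drop label index = 2502 + 2 = 2504; at 30 labels/s that is 00:01:23:14, i.e. DF 00:01:23;14.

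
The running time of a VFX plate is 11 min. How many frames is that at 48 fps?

31680 frames

11 min = 660 s.
Frames = 660 × 48 = 31680.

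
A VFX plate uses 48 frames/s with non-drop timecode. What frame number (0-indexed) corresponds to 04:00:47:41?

693497

Total seconds to the label: (4 × 3600 + 0 × 60 + 47) = 14447.
Frame index = 14447 × 48 + 41 = 693497.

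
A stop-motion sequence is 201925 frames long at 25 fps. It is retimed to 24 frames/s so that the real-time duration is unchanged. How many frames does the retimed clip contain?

193848 frames

Target frames = source frames × (target rate / source rate) = 201925 × (24)/(25) = 201925 × 24/25 = 193848.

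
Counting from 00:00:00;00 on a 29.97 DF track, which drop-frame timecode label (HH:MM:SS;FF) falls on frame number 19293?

00:10:43;21

Each 10-minute DF block holds 10 × 60 × 30 − 9 × 2 = 17982 frames. 19293 ÷ 17982 → 1 full block, remainder 1311.
Within the partial block the first minute is 1800 frames and each further minute 1798, so 0 further minute boundaries passed. Total skipped labels = 18 × 1 + 2 × 0 = 18.
Non-drop label index = 19293 + 18 = 19311; at 30 labels/s that is 00:10:43:21, i.e. DF 00:10:43;21.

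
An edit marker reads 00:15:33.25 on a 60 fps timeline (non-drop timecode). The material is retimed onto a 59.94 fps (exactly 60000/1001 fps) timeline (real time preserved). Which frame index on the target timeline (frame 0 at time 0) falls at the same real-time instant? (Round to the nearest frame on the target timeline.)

Source frame index: (0×3600 + 15×60 + 33) × 60 + 25 = 56005.
Real time: 56005 / (60) = 11201/12 s.
Target frame: (11201/12) × (60000/1001) = 56005000/1001 ≈ 55949.051 → 55949.

frame 55949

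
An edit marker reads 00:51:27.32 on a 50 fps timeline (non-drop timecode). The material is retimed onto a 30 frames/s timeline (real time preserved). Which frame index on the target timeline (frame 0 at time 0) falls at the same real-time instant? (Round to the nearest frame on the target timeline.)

frame 92629

Source frame index: (0×3600 + 51×60 + 27) × 50 + 32 = 154382.
Real time: 154382 / (50) = 77191/25 s.
Target frame: (77191/25) × (30) = 463146/5 ≈ 92629.200 → 92629.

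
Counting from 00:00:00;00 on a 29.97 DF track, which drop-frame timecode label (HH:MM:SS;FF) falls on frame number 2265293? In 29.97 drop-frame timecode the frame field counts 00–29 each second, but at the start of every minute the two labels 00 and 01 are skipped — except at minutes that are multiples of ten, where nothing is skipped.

Ten DF minutes hold 17982 frames, so frame 2265293 lies in block 125 (frames 2247750–2265731) with 17543 frames into that block.
The block's first minute is 1800 frames and the rest 1798 each; 17543 frames reaches minute 9, so 125 × 18 + 9 × 2 = 2268 labels have been skipped so far.
Adding those back, label number 2265293 + 2268 = 2267561 at 30 labels/s is 75585 s + 11 f = 20 h 59 min 45 s frame 11, i.e. 20:59:45;11.

20:59:45;11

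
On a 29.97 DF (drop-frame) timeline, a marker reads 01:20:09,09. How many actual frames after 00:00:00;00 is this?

Complete 10-minute blocks: 8, each 17982 frames → 143856.
Remaining 0 whole minutes in the current block: 0 frames.
Within the current minute: 9 × 30 + 9 = 279. Total = 143856 + 0 + 279 = 144135.

144135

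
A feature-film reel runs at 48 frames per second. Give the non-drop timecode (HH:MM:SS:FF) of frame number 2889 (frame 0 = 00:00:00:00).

2889 ÷ 48 = 60 full seconds, remainder 9 frames.
60 s = 0 h 1 min 0 s.
Timecode: 00:01:00:09.

00:01:00:09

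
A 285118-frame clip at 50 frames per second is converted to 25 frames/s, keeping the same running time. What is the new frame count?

142559 frames

Target frames = source frames × (target rate / source rate) = 285118 × (25)/(50) = 285118 × 1/2 = 142559.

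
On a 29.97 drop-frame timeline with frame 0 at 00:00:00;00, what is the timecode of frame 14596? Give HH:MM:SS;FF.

00:08:07;02

Each 10-minute DF block holds 10 × 60 × 30 − 9 × 2 = 17982 frames. 14596 ÷ 17982 → 0 full blocks, remainder 14596.
Within the partial block the first minute is 1800 frames and each further minute 1798, so 8 further minute boundaries passed. Total skipped labels = 18 × 0 + 2 × 8 = 16.
Non-drop label index = 14596 + 16 = 14612; at 30 labels/s that is 00:08:07:02, i.e. DF 00:08:07;02.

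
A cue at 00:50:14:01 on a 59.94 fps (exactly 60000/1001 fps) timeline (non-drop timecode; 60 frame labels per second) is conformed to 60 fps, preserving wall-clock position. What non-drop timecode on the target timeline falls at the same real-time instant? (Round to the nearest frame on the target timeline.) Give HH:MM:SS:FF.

Source frame index: (0×3600 + 50×60 + 14) × 60 + 1 = 180841.
Real time: 180841 / (60000/1001) = 181021841/60000 s.
Target frame: (181021841/60000) × (60) = 181021841/1000 ≈ 181021.841 → 181022.
At 60 labels/s: frame 181022 → 00:50:17:02.

00:50:17:02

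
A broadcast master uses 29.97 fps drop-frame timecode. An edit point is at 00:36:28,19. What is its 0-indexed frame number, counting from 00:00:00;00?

Complete 10-minute blocks: 3, each 17982 frames → 53946.
Remaining 6 whole minutes in the current block: 1800 + 5 × 1798 = 10790 frames.
Within the current minute: 28 × 30 + 19 − 2 = 857 (labels ;00/;01 skipped at this minute). Total = 53946 + 10790 + 857 = 65593.

65593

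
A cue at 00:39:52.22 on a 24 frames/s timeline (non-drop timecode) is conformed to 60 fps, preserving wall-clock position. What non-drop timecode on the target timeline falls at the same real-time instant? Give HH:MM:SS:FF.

Source frame index: (0×3600 + 39×60 + 52) × 24 + 22 = 57430.
Real time: 57430 / (24) = 28715/12 s.
Target frame: (28715/12) × (60) = 143575.
At 60 labels/s: frame 143575 → 00:39:52:55.

00:39:52:55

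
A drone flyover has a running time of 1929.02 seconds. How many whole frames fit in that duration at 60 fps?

115741 frames

Frames = 1929.02 × 60 = 578706/5 ≈ 115741.2000.
Complete frames: 115741.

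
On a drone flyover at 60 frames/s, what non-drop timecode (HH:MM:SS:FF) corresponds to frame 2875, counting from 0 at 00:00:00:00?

2875 ÷ 60 = 47 full seconds, remainder 55 frames.
47 s = 0 h 0 min 47 s.
Timecode: 00:00:47:55.

00:00:47:55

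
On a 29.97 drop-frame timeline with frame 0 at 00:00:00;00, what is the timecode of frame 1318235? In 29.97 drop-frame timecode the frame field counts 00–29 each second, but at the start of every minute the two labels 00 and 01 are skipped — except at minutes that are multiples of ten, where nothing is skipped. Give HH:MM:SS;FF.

12:13:05;05

Each 10-minute DF block holds 10 × 60 × 30 − 9 × 2 = 17982 frames. 1318235 ÷ 17982 → 73 full blocks, remainder 5549.
Within the partial block the first minute is 1800 frames and each further minute 1798, so 3 further minute boundaries passed. Total skipped labels = 18 × 73 + 2 × 3 = 1320.
Non-drop label index = 1318235 + 1320 = 1319555; at 30 labels/s that is 12:13:05:05, i.e. DF 12:13:05;05.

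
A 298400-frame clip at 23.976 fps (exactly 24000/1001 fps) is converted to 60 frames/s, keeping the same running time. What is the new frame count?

746746 frames

Target frames = source frames × (target rate / source rate) = 298400 × (60)/(24000/1001) = 298400 × 1001/400 = 746746.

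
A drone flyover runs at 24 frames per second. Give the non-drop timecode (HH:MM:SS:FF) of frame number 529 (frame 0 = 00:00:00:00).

529 ÷ 24 = 22 full seconds, remainder 1 frame.
22 s = 0 h 0 min 22 s.
Timecode: 00:00:22:01.

00:00:22:01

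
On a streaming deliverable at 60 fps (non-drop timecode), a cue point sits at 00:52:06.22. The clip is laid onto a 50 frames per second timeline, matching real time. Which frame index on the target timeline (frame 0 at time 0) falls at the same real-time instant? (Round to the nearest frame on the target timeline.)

Source frame index: (0×3600 + 52×60 + 6) × 60 + 22 = 187582.
Real time: 187582 / (60) = 93791/30 s.
Target frame: (93791/30) × (50) = 468955/3 ≈ 156318.333 → 156318.

frame 156318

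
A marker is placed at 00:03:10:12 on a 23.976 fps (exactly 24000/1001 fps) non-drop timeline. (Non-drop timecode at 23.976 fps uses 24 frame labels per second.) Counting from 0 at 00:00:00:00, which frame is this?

Total seconds to the label: (0 × 3600 + 3 × 60 + 10) = 190.
Frame index = 190 × 24 + 12 = 4572.

4572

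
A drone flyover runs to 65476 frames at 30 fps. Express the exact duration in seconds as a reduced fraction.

32738/15 seconds

Running time = 65476 ÷ (30) = 65476 × 1/30 = 32738/15 s.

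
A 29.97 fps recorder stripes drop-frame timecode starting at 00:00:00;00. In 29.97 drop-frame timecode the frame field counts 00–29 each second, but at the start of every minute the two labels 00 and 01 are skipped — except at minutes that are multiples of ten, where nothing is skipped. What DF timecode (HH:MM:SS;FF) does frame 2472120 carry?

22:54:46;14

Each 10-minute DF block holds 10 × 60 × 30 − 9 × 2 = 17982 frames. 2472120 ÷ 17982 → 137 full blocks, remainder 8586.
Within the partial block the first minute is 1800 frames and each further minute 1798, so 4 further minute boundaries passed. Total skipped labels = 18 × 137 + 2 × 4 = 2474.
Non-drop label index = 2472120 + 2474 = 2474594; at 30 labels/s that is 22:54:46:14, i.e. DF 22:54:46;14.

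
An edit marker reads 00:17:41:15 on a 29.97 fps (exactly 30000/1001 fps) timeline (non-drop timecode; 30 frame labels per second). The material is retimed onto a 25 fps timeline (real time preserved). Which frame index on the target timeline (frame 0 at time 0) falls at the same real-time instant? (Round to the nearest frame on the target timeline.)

Source frame index: (0×3600 + 17×60 + 41) × 30 + 15 = 31845.
Real time: 31845 / (30000/1001) = 2125123/2000 s.
Target frame: (2125123/2000) × (25) = 2125123/80 ≈ 26564.037 → 26564.

frame 26564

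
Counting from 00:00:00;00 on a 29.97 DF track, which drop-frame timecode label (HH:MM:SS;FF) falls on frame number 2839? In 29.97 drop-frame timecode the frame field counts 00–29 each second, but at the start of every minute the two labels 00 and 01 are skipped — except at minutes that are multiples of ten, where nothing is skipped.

Ten DF minutes hold 17982 frames, so frame 2839 lies in block 0 (frames 0–17981) with 2839 frames into that block.
The block's first minute is 1800 frames and the rest 1798 each; 2839 frames reaches minute 1, so 0 × 18 + 1 × 2 = 2 labels have been skipped so far.
Adding those back, label number 2839 + 2 = 2841 at 30 labels/s is 94 s + 21 f = 0 h 1 min 34 s frame 21, i.e. 00:01:34;21.

00:01:34;21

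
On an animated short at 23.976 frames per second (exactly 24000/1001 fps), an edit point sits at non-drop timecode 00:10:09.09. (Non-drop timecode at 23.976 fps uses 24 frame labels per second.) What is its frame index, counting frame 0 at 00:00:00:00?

frame 14625

Total seconds to the label: (0 × 3600 + 10 × 60 + 9) = 609.
Frame index = 609 × 24 + 9 = 14625.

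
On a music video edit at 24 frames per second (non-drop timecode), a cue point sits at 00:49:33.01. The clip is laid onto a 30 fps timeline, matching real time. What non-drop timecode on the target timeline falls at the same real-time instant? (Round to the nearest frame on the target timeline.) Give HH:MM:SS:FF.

00:49:33:01

Source frame index: (0×3600 + 49×60 + 33) × 24 + 1 = 71353.
Real time: 71353 / (24) = 71353/24 s.
Target frame: (71353/24) × (30) = 356765/4 ≈ 89191.250 → 89191.
At 30 labels/s: frame 89191 → 00:49:33:01.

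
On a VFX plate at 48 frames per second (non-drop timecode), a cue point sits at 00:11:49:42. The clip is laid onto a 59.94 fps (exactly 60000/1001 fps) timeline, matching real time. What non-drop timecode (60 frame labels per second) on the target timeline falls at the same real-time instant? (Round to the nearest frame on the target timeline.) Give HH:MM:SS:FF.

Source frame index: (0×3600 + 11×60 + 49) × 48 + 42 = 34074.
Real time: 34074 / (48) = 5679/8 s.
Target frame: (5679/8) × (60000/1001) = 42592500/1001 ≈ 42549.950 → 42550.
At 60 labels/s: frame 42550 → 00:11:49:10.

00:11:49:10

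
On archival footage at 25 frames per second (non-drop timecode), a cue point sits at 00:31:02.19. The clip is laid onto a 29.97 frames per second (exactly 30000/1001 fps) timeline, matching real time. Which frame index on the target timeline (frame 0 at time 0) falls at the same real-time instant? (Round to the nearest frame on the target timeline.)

Source frame index: (0×3600 + 31×60 + 2) × 25 + 19 = 46569.
Real time: 46569 / (25) = 46569/25 s.
Target frame: (46569/25) × (30000/1001) = 55882800/1001 ≈ 55826.973 → 55827.

frame 55827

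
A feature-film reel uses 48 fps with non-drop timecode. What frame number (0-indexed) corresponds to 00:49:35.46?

Total seconds to the label: (0 × 3600 + 49 × 60 + 35) = 2975.
Frame index = 2975 × 48 + 46 = 142846.

142846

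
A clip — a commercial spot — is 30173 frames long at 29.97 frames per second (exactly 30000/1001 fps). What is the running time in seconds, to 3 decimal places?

1006.772 seconds

Running time = 30173 × 1001/30000 = 30203173/30000 s ≈ 1006.772 s.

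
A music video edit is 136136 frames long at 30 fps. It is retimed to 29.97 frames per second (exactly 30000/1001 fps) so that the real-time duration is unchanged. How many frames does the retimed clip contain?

136000 frames

Target frames = source frames × (target rate / source rate) = 136136 × (30000/1001)/(30) = 136136 × 1000/1001 = 136000.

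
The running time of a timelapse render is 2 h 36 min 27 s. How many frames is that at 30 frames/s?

2 h 36 min 27 s = 9387 s.
Frames = 9387 × 30 = 281610.

281610 frames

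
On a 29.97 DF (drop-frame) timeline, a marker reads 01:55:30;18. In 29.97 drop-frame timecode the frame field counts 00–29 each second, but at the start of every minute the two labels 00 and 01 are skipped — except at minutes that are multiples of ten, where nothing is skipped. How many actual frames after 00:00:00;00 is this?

207710

Complete 10-minute blocks: 11, each 17982 frames → 197802.
Remaining 5 whole minutes in the current block: 1800 + 4 × 1798 = 8992 frames.
Within the current minute: 30 × 30 + 18 − 2 = 916 (labels ;00/;01 skipped at this minute). Total = 197802 + 8992 + 916 = 207710.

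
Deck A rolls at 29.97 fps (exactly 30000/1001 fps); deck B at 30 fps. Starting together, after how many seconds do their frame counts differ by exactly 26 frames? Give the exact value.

The gap grows by |30 − 30000/1001| = 30/1001 frames per second.
Time for a 26-frame gap: 26 ÷ (30/1001) = 13013/15 s.

13013/15 seconds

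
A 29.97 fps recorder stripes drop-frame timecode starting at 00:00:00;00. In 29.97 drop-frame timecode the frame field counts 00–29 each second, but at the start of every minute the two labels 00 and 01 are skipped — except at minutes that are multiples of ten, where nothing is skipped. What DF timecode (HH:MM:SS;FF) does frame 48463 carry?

Ten DF minutes hold 17982 frames, so frame 48463 lies in block 2 (frames 35964–53945) with 12499 frames into that block.
The block's first minute is 1800 frames and the rest 1798 each; 12499 frames reaches minute 6, so 2 × 18 + 6 × 2 = 48 labels have been skipped so far.
Adding those back, label number 48463 + 48 = 48511 at 30 labels/s is 1617 s + 1 f = 0 h 26 min 57 s frame 1, i.e. 00:26:57;01.

00:26:57;01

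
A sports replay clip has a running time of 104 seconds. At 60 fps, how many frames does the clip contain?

6240 frames

Frames = 104 × 60 = 6240.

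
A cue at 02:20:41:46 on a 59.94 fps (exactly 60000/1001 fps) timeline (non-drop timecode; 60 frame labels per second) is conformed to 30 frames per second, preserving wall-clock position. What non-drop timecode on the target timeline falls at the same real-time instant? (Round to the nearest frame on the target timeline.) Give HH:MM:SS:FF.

Source frame index: (2×3600 + 20×60 + 41) × 60 + 46 = 506506.
Real time: 506506 / (60000/1001) = 253506253/30000 s.
Target frame: (253506253/30000) × (30) = 253506253/1000 ≈ 253506.253 → 253506.
At 30 labels/s: frame 253506 → 02:20:50:06.

02:20:50:06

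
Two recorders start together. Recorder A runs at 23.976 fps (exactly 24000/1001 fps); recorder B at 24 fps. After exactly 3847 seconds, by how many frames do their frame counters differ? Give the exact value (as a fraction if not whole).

A emits 24000/1001 × 3847 = 92328000/1001 frames; B emits 24 × 3847 = 92328.
Difference = 92328/1001 frames (≈ 92.2358); B is ahead of A.

92328/1001 frames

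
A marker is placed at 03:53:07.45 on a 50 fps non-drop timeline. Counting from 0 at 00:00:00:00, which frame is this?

699395

Total seconds to the label: (3 × 3600 + 53 × 60 + 7) = 13987.
Frame index = 13987 × 50 + 45 = 699395.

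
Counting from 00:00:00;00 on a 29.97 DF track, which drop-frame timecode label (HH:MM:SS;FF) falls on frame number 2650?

00:01:28;12

Ten DF minutes hold 17982 frames, so frame 2650 lies in block 0 (frames 0–17981) with 2650 frames into that block.
The block's first minute is 1800 frames and the rest 1798 each; 2650 frames reaches minute 1, so 0 × 18 + 1 × 2 = 2 labels have been skipped so far.
Adding those back, label number 2650 + 2 = 2652 at 30 labels/s is 88 s + 12 f = 0 h 1 min 28 s frame 12, i.e. 00:01:28;12.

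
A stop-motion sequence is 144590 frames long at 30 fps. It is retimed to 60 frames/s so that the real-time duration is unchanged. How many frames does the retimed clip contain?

289180 frames

Target frames = source frames × (target rate / source rate) = 144590 × (60)/(30) = 144590 × 2 = 289180.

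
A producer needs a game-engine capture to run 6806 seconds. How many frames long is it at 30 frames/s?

204180 frames

Frames = 6806 × 30 = 204180.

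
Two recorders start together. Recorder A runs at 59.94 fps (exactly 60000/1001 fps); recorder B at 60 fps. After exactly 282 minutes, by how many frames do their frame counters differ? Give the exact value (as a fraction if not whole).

282 min = 16920 s.
A emits 60000/1001 × 16920 = 1015200000/1001 frames; B emits 60 × 16920 = 1015200.
Difference = 1015200/1001 frames (≈ 1014.1858); B is ahead of A.

1015200/1001 frames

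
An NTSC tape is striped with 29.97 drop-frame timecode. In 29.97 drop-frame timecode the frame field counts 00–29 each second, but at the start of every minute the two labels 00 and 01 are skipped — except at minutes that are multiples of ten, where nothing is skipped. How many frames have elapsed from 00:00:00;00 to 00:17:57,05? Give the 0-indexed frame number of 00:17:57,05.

Complete 10-minute blocks: 1, each 17982 frames → 17982.
Remaining 7 whole minutes in the current block: 1800 + 6 × 1798 = 12588 frames.
Within the current minute: 57 × 30 + 5 − 2 = 1713 (labels ;00/;01 skipped at this minute). Total = 17982 + 12588 + 1713 = 32283.

32283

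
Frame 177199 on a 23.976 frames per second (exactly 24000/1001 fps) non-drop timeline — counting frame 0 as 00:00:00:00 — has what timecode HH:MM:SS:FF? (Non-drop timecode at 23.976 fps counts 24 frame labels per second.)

177199 ÷ 24 = 7383 full seconds, remainder 7 frames.
7383 s = 2 h 3 min 3 s.
Timecode: 02:03:03:07.

02:03:03:07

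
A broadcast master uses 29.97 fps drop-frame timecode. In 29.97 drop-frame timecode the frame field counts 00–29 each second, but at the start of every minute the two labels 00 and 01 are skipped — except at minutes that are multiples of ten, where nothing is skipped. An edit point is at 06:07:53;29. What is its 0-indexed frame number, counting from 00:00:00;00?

661557

Complete 10-minute blocks: 36, each 17982 frames → 647352.
Remaining 7 whole minutes in the current block: 1800 + 6 × 1798 = 12588 frames.
Within the current minute: 53 × 30 + 29 − 2 = 1617 (labels ;00/;01 skipped at this minute). Total = 647352 + 12588 + 1617 = 661557.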